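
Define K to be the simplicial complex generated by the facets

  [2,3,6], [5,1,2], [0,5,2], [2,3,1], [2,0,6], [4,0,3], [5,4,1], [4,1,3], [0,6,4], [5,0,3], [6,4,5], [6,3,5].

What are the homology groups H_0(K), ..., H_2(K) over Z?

Take the total order 0 < 1 < 2 < 3 < 4 < 5 < 6 on the vertex set. Then K (dimension 2) consists of the simplices:

  0-simplices (7): [0], [1], [2], [3], [4], [5], [6]
  1-simplices (18): [0,2], [0,3], [0,4], [0,5], [0,6], [1,2], [1,3], [1,4], [1,5], [2,3], [2,5], [2,6], [3,4], [3,5], [3,6], [4,5], [4,6], [5,6]
  2-simplices (12): [0,2,5], [0,2,6], [0,3,4], [0,3,5], [0,4,6], [1,2,3], [1,2,5], [1,3,4], [1,4,5], [2,3,6], [3,5,6], [4,5,6]

giving chain groups C_0 ≅ Z^7, C_1 ≅ Z^18, C_2 ≅ Z^12.

The boundary map ∂_1: C_1 → C_0 maps an edge to its endpoints' difference, ∂[p,q] = q − p. For instance
  ∂[2,5] = [5] − [2].
The resulting 7×18 matrix has rank 6, and its Smith normal form has invariant factors (1,1,1,1,1,1).

Boundary ∂_2: C_2 → C_1 acts by ∂[p,q,r] = [q,r] − [p,r] + [p,q]. For instance
  ∂[0,4,6] = [4,6] − [0,6] + [0,4],
  ∂[1,3,4] = [3,4] − [1,4] + [1,3].
As a 18×12 matrix over Z this has rank 12, with invariant factors (1,1,1,1,1,1,1,1,1,1,1,2).

Now H_k = ker ∂_k / im ∂_{k+1}, so:

  H_0: rank C_0 − rank ∂_1 = 7 − 6 = 1, and the invariant factors of ∂_1 are all 1, so H_0 ≅ Z.
  H_1: rank ker ∂_1 − rank ∂_2 = (18 − 6) − 12 = 0, and ∂_2 has invariant factor 2 > 1, so H_1 ≅ Z/2.
  H_2: rank ker ∂_2 − rank ∂_3 = (12 − 12) − 0 = 0, and there is no ∂_3, so H_2 ≅ 0.

As a check, the Euler characteristic is 7 − 18 + 12 = 1, which agrees with 1 − 0 + 0 = 1.
(K is a triangulation of the real projective plane RP^2.)

H_0 = Z,  H_1 = Z/2,  H_2 = 0.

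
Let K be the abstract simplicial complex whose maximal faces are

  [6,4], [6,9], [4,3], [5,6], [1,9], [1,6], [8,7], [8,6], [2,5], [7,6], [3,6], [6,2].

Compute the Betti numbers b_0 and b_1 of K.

Fix the vertex order 1 < 2 < 3 < 4 < 5 < 6 < 7 < 8 < 9 and write every simplex with vertices in increasing order. Then dim K = 1 and the simplices of K are:

  0-simplices (9): [1], [2], [3], [4], [5], [6], [7], [8], [9]
  1-simplices (12): [1,6], [1,9], [2,5], [2,6], [3,4], [3,6], [4,6], [5,6], [6,7], [6,8], [6,9], [7,8]

giving chain groups C_0 ≅ Z^9, C_1 ≅ Z^12.

∂_1: C_1 → C_0 maps an edge to its endpoints' difference, ∂[p,q] = q − p.
The resulting 9×12 matrix has rank 8, and its Smith normal form has invariant factors (1,1,1,1,1,1,1,1).

Reading off H_k = ker ∂_k / im ∂_{k+1}:

  H_0: rank C_0 − rank ∂_1 = 9 − 8 = 1, and the invariant factors of ∂_1 are all 1, so H_0 ≅ Z.
  H_1: rank ker ∂_1 − rank ∂_2 = (12 − 8) − 0 = 4, and there is no ∂_2, so H_1 ≅ Z^4.

Hence the Betti numbers are b_0 = 1, b_1 = 4.

b_0 = 1, b_1 = 4.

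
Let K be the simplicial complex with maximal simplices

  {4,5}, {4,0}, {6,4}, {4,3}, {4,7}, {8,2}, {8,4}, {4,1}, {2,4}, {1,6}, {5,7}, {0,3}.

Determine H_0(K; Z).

We work with the vertex ordering 0 < 1 < 2 < 3 < 4 < 5 < 6 < 7 < 8. The simplices of K, each written with vertices in increasing order, are:

  0-simplices (9): [0], [1], [2], [3], [4], [5], [6], [7], [8]
  1-simplices (12): [0,3], [0,4], [1,4], [1,6], [2,4], [2,8], [3,4], [4,5], [4,6], [4,7], [4,8], [5,7]

giving chain groups C_0 ≅ Z^9, C_1 ≅ Z^12.

The boundary map ∂_1: C_1 → C_0 is given by ∂[p,q] = [q] − [p]. For instance
  ∂[4,5] = [5] − [4].
The 9×12 boundary matrix has rank 8 and Smith normal form diag(1,1,1,1,1,1,1,1).

Now H_k = ker ∂_k / im ∂_{k+1}, so:

  H_0: rank C_0 − rank ∂_1 = 9 − 8 = 1, and the invariant factors of ∂_1 are all 1, so H_0 = Z.

H_0 ≅ Z.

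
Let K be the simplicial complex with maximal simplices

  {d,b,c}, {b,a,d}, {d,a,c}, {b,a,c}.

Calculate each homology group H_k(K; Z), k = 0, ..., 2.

H_0 ≅ Z,  H_1 = 0,  H_2 ≅ Z.

Order the vertices as a < b < c < d. Listing each simplex with vertices in this order, K has dimension 2 with simplices:

  0-simplices (4): a, b, c, d
  1-simplices (6): ab, ac, ad, bc, bd, cd
  2-simplices (4): abc, abd, acd, bcd

so the chain groups are C_0 ≅ Z^4, C_1 ≅ Z^6, C_2 ≅ Z^4.

∂_1: C_1 → C_0 is given by ∂[p,q] = [q] − [p]. For instance
  ∂ac = c − a.
The resulting 4×6 matrix has rank 3, and its Smith normal form has invariant factors (1,1,1).

∂_2: C_2 → C_1 acts by ∂[p,q,r] = [q,r] − [p,r] + [p,q]. For instance
  ∂acd = cd − ad + ac,
  ∂abc = bc − ac + ab.
This gives a 6×4 integer matrix of rank 3; reducing to Smith normal form yields diagonal entries (1,1,1).

Reading off H_k = ker ∂_k / im ∂_{k+1}:

  H_0: rank C_0 − rank ∂_1 = 4 − 3 = 1, and the invariant factors of ∂_1 are all 1, so H_0 = Z.
  H_1: rank ker ∂_1 − rank ∂_2 = (6 − 3) − 3 = 0, and the invariant factors of ∂_2 are all 1, so H_1 = 0.
  H_2: rank ker ∂_2 − rank ∂_3 = (4 − 3) − 0 = 1, and there is no ∂_3, so H_2 = Z.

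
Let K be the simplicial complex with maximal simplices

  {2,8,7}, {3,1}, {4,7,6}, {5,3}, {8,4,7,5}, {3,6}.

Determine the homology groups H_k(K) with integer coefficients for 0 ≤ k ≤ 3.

Order the vertices as 1 < 2 < 3 < 4 < 5 < 6 < 7 < 8. Listing each simplex with vertices in this order, K has dimension 3 with simplices:

  0-simplices (8): [1], [2], [3], [4], [5], [6], [7], [8]
  1-simplices (13): [1,3], [2,7], [2,8], [3,5], [3,6], [4,5], [4,6], [4,7], [4,8], [5,7], [5,8], [6,7], [7,8]
  2-simplices (6): [2,7,8], [4,5,7], [4,5,8], [4,6,7], [4,7,8], [5,7,8]
  3-simplices (1): [4,5,7,8]

Hence C_0 ≅ Z^8, C_1 ≅ Z^13, C_2 ≅ Z^6, C_3 ≅ Z^1.

∂_1: C_1 → C_0 sends each edge [p,q] (with p < q) to q − p.
As a 8×13 matrix over Z this has rank 7, with invariant factors (1,1,1,1,1,1,1).

The boundary map ∂_2: C_2 → C_1 sends each 2-simplex [p,q,r] to [q,r] − [p,r] + [p,q]. For instance
  ∂[4,5,8] = [5,8] − [4,8] + [4,5],
  ∂[4,7,8] = [7,8] − [4,8] + [4,7].
The 13×6 boundary matrix has rank 5 and Smith normal form diag(1,1,1,1,1).

∂_3: C_3 → C_2 sends each 3-simplex σ to the alternating sum Σ_i (−1)^i (σ with its i-th vertex removed). For instance
  ∂[4,5,7,8] = [5,7,8] − [4,7,8] + [4,5,8] − [4,5,7].
As a 6×1 matrix over Z this has rank 1, with invariant factors (1).

Computing H_k = (kernel of ∂_k) / (image of ∂_{k+1}):

  H_0: rank C_0 − rank ∂_1 = 8 − 7 = 1, and the invariant factors of ∂_1 are all 1, so H_0 ≅ Z.
  H_1: rank ker ∂_1 − rank ∂_2 = (13 − 7) − 5 = 1, and the invariant factors of ∂_2 are all 1, so H_1 ≅ Z.
  H_2: rank ker ∂_2 − rank ∂_3 = (6 − 5) − 1 = 0, and the invariant factors of ∂_3 are all 1, so H_2 ≅ 0.
  H_3: rank ker ∂_3 − rank ∂_4 = (1 − 1) − 0 = 0, and there is no ∂_4, so H_3 ≅ 0.

H_0 = Z,  H_1 = Z,  H_2 = 0,  H_3 = 0.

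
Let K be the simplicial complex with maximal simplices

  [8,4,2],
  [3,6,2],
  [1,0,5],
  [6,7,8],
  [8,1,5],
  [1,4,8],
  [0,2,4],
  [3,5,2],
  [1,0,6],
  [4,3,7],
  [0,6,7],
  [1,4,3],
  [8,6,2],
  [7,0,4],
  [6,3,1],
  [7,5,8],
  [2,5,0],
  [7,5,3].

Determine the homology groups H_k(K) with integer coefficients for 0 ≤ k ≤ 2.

H_0 = Z,  H_1 = Z^2,  H_2 = Z.

We work with the vertex ordering 0 < 1 < 2 < 3 < 4 < 5 < 6 < 7 < 8. The simplices of K, each written with vertices in increasing order, are:

  0-simplices (9): [0], [1], [2], [3], [4], [5], [6], [7], [8]
  1-simplices (27): (27 of them)
  2-simplices (18): [0,1,5], [0,1,6], [0,2,4], [0,2,5], [0,4,7], [0,6,7], [1,3,4], [1,3,6], [1,4,8], [1,5,8], [2,3,5], [2,3,6], [2,4,8], [2,6,8], [3,4,7], [3,5,7], [5,7,8], [6,7,8]

giving chain groups C_0 ≅ Z^9, C_1 ≅ Z^27, C_2 ≅ Z^18.

The boundary map ∂_1: C_1 → C_0 maps an edge to its endpoints' difference, ∂[p,q] = q − p.
As a 9×27 matrix over Z this has rank 8, with invariant factors (1,1,1,1,1,1,1,1).

∂_2: C_2 → C_1 acts by ∂[p,q,r] = [q,r] − [p,r] + [p,q]. For instance
  ∂[2,3,5] = [3,5] − [2,5] + [2,3],
  ∂[2,4,8] = [4,8] − [2,8] + [2,4].
The 27×18 boundary matrix has rank 17 and Smith normal form diag(1,1,1,1,1,1,1,1,1,1,1,1,1,1,1,1,1).

Now H_k = ker ∂_k / im ∂_{k+1}, so:

  H_0: rank C_0 − rank ∂_1 = 9 − 8 = 1, and the invariant factors of ∂_1 are all 1, so H_0 ≅ Z.
  H_1: rank ker ∂_1 − rank ∂_2 = (27 − 8) − 17 = 2, and the invariant factors of ∂_2 are all 1, so H_1 ≅ Z^2.
  H_2: rank ker ∂_2 − rank ∂_3 = (18 − 17) − 0 = 1, and there is no ∂_3, so H_2 ≅ Z.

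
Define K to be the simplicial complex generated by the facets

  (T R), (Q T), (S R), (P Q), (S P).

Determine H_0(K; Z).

We work with the vertex ordering P < Q < R < S < T. The simplices of K, each written with vertices in increasing order, are:

  0-simplices (5): P, Q, R, S, T
  1-simplices (5): PQ, PS, QT, RS, RT

giving chain groups C_0 ≅ Z^5, C_1 ≅ Z^5.

∂_1: C_1 → C_0 maps an edge to its endpoints' difference, ∂[p,q] = q − p. For instance
  ∂PS = S − P.
The resulting 5×5 matrix has rank 4, and its Smith normal form has invariant factors (1,1,1,1).

Reading off H_k = ker ∂_k / im ∂_{k+1}:

  H_0: rank C_0 − rank ∂_1 = 5 − 4 = 1, and the invariant factors of ∂_1 are all 1, so H_0 ≅ Z.

H_0 = Z.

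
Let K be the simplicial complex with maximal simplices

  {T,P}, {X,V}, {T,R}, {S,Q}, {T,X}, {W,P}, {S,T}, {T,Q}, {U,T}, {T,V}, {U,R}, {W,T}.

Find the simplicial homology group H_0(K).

H_0 ≅ Z.

We work with the vertex ordering P < Q < R < S < T < U < V < W < X. The simplices of K, each written with vertices in increasing order, are:

  0-simplices (9): P, Q, R, S, T, U, V, W, X
  1-simplices (12): PT, PW, QS, QT, RT, RU, ST, TU, TV, TW, TX, VX

Hence C_0 ≅ Z^9, C_1 ≅ Z^12.

Boundary ∂_1: C_1 → C_0 maps an edge to its endpoints' difference, ∂[p,q] = q − p. For instance
  ∂ST = T − S.
The 9×12 boundary matrix has rank 8 and Smith normal form diag(1,1,1,1,1,1,1,1).

From H_k ≅ ker(∂_k) / im(∂_{k+1}) we obtain:

  H_0: rank C_0 − rank ∂_1 = 9 − 8 = 1, and the invariant factors of ∂_1 are all 1, so H_0 = Z.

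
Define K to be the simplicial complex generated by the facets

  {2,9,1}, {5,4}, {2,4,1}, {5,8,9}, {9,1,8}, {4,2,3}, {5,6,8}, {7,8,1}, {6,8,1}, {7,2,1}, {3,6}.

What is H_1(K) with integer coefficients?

H_1 = Z^2.

We work with the vertex ordering 1 < 2 < 3 < 4 < 5 < 6 < 7 < 8 < 9. The simplices of K, each written with vertices in increasing order, are:

  0-simplices (9): [1], [2], [3], [4], [5], [6], [7], [8], [9]
  1-simplices (19): [1,2], [1,4], [1,6], [1,7], [1,8], [1,9], [2,3], [2,4], [2,7], [2,9], [3,4], [3,6], [4,5], [5,6], [5,8], [5,9], [6,8], [7,8], [8,9]
  2-simplices (9): [1,2,4], [1,2,7], [1,2,9], [1,6,8], [1,7,8], [1,8,9], [2,3,4], [5,6,8], [5,8,9]

giving chain groups C_0 ≅ Z^9, C_1 ≅ Z^19, C_2 ≅ Z^9.

The boundary map ∂_1: C_1 → C_0 is given by ∂[p,q] = [q] − [p].
This gives a 9×19 integer matrix of rank 8; reducing to Smith normal form yields diagonal entries (1,1,1,1,1,1,1,1).

Boundary ∂_2: C_2 → C_1 sends each 2-simplex [p,q,r] to [q,r] − [p,r] + [p,q]. For instance
  ∂[1,8,9] = [8,9] − [1,9] + [1,8],
  ∂[1,7,8] = [7,8] − [1,8] + [1,7].
As a 19×9 matrix over Z this has rank 9, with invariant factors (1,1,1,1,1,1,1,1,1).

Now H_k = ker ∂_k / im ∂_{k+1}, so:

  H_1: rank ker ∂_1 − rank ∂_2 = (19 − 8) − 9 = 2, and the invariant factors of ∂_2 are all 1, so H_1 ≅ Z^2.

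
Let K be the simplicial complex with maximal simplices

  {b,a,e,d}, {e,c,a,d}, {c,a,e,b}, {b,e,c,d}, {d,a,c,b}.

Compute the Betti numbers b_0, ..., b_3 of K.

b_0 = 1, b_1 = 0, b_2 = 0, b_3 = 1.

Take the total order a < b < c < d < e on the vertex set. Then K (dimension 3) consists of the simplices:

  0-simplices (5): a, b, c, d, e
  1-simplices (10): ab, ac, ad, ae, bc, bd, be, cd, ce, de
  2-simplices (10): abc, abd, abe, acd, ace, ade, bcd, bce, bde, cde
  3-simplices (5): abcd, abce, abde, acde, bcde

giving chain groups C_0 ≅ Z^5, C_1 ≅ Z^10, C_2 ≅ Z^10, C_3 ≅ Z^5.

∂_1: C_1 → C_0 maps an edge to its endpoints' difference, ∂[p,q] = q − p. For instance
  ∂ac = c − a.
The resulting 5×10 matrix has rank 4, and its Smith normal form has invariant factors (1,1,1,1).

Boundary ∂_2: C_2 → C_1 sends each 2-simplex [p,q,r] to [q,r] − [p,r] + [p,q]. For instance
  ∂bde = de − be + bd,
  ∂bcd = cd − bd + bc.
The resulting 10×10 matrix has rank 6, and its Smith normal form has invariant factors (1,1,1,1,1,1).

The boundary map ∂_3: C_3 → C_2 sends each 3-simplex σ to the alternating sum Σ_i (−1)^i (σ with its i-th vertex removed). For instance
  ∂abcd = bcd − acd + abd − abc,
  ∂bcde = cde − bde + bce − bcd.
The 10×5 boundary matrix has rank 4 and Smith normal form diag(1,1,1,1).

Computing H_k = (kernel of ∂_k) / (image of ∂_{k+1}):

  H_0: rank C_0 − rank ∂_1 = 5 − 4 = 1, and the invariant factors of ∂_1 are all 1, so H_0 = Z.
  H_1: rank ker ∂_1 − rank ∂_2 = (10 − 4) − 6 = 0, and the invariant factors of ∂_2 are all 1, so H_1 = 0.
  H_2: rank ker ∂_2 − rank ∂_3 = (10 − 6) − 4 = 0, and the invariant factors of ∂_3 are all 1, so H_2 = 0.
  H_3: rank ker ∂_3 − rank ∂_4 = (5 − 4) − 0 = 1, and there is no ∂_4, so H_3 = Z.

As a check, the Euler characteristic is 5 − 10 + 10 − 5 = 0, which agrees with 1 − 0 + 0 − 1 = 0.
(K is a triangulation of the 3-sphere S^3.)

Hence the Betti numbers are b_0 = 1, b_1 = 0, b_2 = 0, b_3 = 1.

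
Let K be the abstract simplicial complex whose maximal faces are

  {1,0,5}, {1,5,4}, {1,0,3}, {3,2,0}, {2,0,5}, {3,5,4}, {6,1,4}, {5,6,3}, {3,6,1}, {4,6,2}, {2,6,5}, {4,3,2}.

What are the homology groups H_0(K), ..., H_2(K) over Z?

Fix the vertex order 0 < 1 < 2 < 3 < 4 < 5 < 6 and write every simplex with vertices in increasing order. Then dim K = 2 and the simplices of K are:

  0-simplices (7): [0], [1], [2], [3], [4], [5], [6]
  1-simplices (18): [0,1], [0,2], [0,3], [0,5], [1,3], [1,4], [1,5], [1,6], [2,3], [2,4], [2,5], [2,6], [3,4], [3,5], [3,6], [4,5], [4,6], [5,6]
  2-simplices (12): [0,1,3], [0,1,5], [0,2,3], [0,2,5], [1,3,6], [1,4,5], [1,4,6], [2,3,4], [2,4,6], [2,5,6], [3,4,5], [3,5,6]

giving chain groups C_0 ≅ Z^7, C_1 ≅ Z^18, C_2 ≅ Z^12.

∂_1: C_1 → C_0 maps an edge to its endpoints' difference, ∂[p,q] = q − p. For instance
  ∂[1,3] = [3] − [1].
This gives a 7×18 integer matrix of rank 6; reducing to Smith normal form yields diagonal entries (1,1,1,1,1,1).

∂_2: C_2 → C_1 sends each 2-simplex [p,q,r] to [q,r] − [p,r] + [p,q]. For instance
  ∂[0,1,3] = [1,3] − [0,3] + [0,1],
  ∂[1,3,6] = [3,6] − [1,6] + [1,3].
This gives a 18×12 integer matrix of rank 12; reducing to Smith normal form yields diagonal entries (1,1,1,1,1,1,1,1,1,1,1,2).

Computing H_k = (kernel of ∂_k) / (image of ∂_{k+1}):

  H_0: rank C_0 − rank ∂_1 = 7 − 6 = 1, and the invariant factors of ∂_1 are all 1, so H_0 = Z.
  H_1: rank ker ∂_1 − rank ∂_2 = (18 − 6) − 12 = 0, and ∂_2 has invariant factor 2 > 1, so H_1 = Z/2.
  H_2: rank ker ∂_2 − rank ∂_3 = (12 − 12) − 0 = 0, and there is no ∂_3, so H_2 = 0.

H_0 = Z,  H_1 = Z/2,  H_2 = 0.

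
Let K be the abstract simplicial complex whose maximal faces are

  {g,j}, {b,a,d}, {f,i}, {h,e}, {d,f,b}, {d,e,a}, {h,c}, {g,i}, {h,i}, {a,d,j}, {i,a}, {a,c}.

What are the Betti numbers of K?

Take the total order a < b < c < d < e < f < g < h < i < j on the vertex set. Then K (dimension 2) consists of the simplices:

  0-simplices (10): a, b, c, d, e, f, g, h, i, j
  1-simplices (17): ab, ac, ad, ae, ai, aj, bd, bf, ch, de, df, dj, eh, fi, gi, gj, hi
  2-simplices (4): abd, ade, adj, bdf

Hence C_0 ≅ Z^10, C_1 ≅ Z^17, C_2 ≅ Z^4.

Boundary ∂_1: C_1 → C_0 is given by ∂[p,q] = [q] − [p].
The resulting 10×17 matrix has rank 9, and its Smith normal form has invariant factors (1,1,1,1,1,1,1,1,1).

The boundary map ∂_2: C_2 → C_1 acts by ∂[p,q,r] = [q,r] − [p,r] + [p,q]. For instance
  ∂adj = dj − aj + ad,
  ∂ade = de − ae + ad.
The resulting 17×4 matrix has rank 4, and its Smith normal form has invariant factors (1,1,1,1).

Now H_k = ker ∂_k / im ∂_{k+1}, so:

  H_0: rank C_0 − rank ∂_1 = 10 − 9 = 1, and the invariant factors of ∂_1 are all 1, so H_0 ≅ Z.
  H_1: rank ker ∂_1 − rank ∂_2 = (17 − 9) − 4 = 4, and the invariant factors of ∂_2 are all 1, so H_1 ≅ Z^4.
  H_2: rank ker ∂_2 − rank ∂_3 = (4 − 4) − 0 = 0, and there is no ∂_3, so H_2 ≅ 0.

Hence the Betti numbers are b_0 = 1, b_1 = 4, b_2 = 0.

b_0 = 1, b_1 = 4, b_2 = 0.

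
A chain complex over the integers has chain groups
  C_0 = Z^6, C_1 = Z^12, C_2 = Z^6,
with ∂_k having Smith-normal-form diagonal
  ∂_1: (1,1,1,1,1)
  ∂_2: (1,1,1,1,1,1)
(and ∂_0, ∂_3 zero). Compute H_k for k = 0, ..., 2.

H_0: b_0 = 6 − 0 − 5 = 1; torsion from ∂_1 factors > 1: none. So H_0 = Z.
H_1: b_1 = 12 − 5 − 6 = 1; torsion from ∂_2 factors > 1: none. So H_1 = Z.
H_2: b_2 = 6 − 6 − 0 = 0; torsion from ∂_3 factors > 1: none. So H_2 = 0.

H_0 = Z,  H_1 = Z,  H_2 = 0.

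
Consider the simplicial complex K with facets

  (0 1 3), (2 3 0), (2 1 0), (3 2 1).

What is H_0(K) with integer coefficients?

H_0 = Z.

K has 4 vertices, 6 edges, 4 triangles.
rank ∂_0 = 0, rank ∂_1 = 3 ⇒ b_0 = 4 − 0 − 3 = 1; all invariant factors of ∂_1 are 1 so no torsion. So H_0 ≅ Z.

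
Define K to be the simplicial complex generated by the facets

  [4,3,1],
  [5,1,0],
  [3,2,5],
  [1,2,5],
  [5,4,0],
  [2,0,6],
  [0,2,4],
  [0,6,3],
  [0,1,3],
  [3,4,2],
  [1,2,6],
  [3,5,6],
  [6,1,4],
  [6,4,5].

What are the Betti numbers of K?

Fix the vertex order 0 < 1 < 2 < 3 < 4 < 5 < 6 and write every simplex with vertices in increasing order. Then dim K = 2 and the simplices of K are:

  0-simplices (7): [0], [1], [2], [3], [4], [5], [6]
  1-simplices (21): [0,1], [0,2], [0,3], [0,4], [0,5], [0,6], [1,2], [1,3], [1,4], [1,5], [1,6], [2,3], [2,4], [2,5], [2,6], [3,4], [3,5], [3,6], [4,5], [4,6], [5,6]
  2-simplices (14): [0,1,3], [0,1,5], [0,2,4], [0,2,6], [0,3,6], [0,4,5], [1,2,5], [1,2,6], [1,3,4], [1,4,6], [2,3,4], [2,3,5], [3,5,6], [4,5,6]

so the chain groups are C_0 ≅ Z^7, C_1 ≅ Z^21, C_2 ≅ Z^14.

The boundary map ∂_1: C_1 → C_0 is given by ∂[p,q] = [q] − [p]. For instance
  ∂[1,2] = [2] − [1].
As a 7×21 matrix over Z this has rank 6, with invariant factors (1,1,1,1,1,1).

The boundary map ∂_2: C_2 → C_1 acts by ∂[p,q,r] = [q,r] − [p,r] + [p,q]. For instance
  ∂[1,3,4] = [3,4] − [1,4] + [1,3],
  ∂[0,3,6] = [3,6] − [0,6] + [0,3].
This gives a 21×14 integer matrix of rank 13; reducing to Smith normal form yields diagonal entries (1,1,1,1,1,1,1,1,1,1,1,1,1).

Computing H_k = (kernel of ∂_k) / (image of ∂_{k+1}):

  H_0: rank C_0 − rank ∂_1 = 7 − 6 = 1, and the invariant factors of ∂_1 are all 1, so H_0 = Z.
  H_1: rank ker ∂_1 − rank ∂_2 = (21 − 6) − 13 = 2, and the invariant factors of ∂_2 are all 1, so H_1 = Z^2.
  H_2: rank ker ∂_2 − rank ∂_3 = (14 − 13) − 0 = 1, and there is no ∂_3, so H_2 = Z.

Hence the Betti numbers are b_0 = 1, b_1 = 2, b_2 = 1.

b_0 = 1, b_1 = 2, b_2 = 1.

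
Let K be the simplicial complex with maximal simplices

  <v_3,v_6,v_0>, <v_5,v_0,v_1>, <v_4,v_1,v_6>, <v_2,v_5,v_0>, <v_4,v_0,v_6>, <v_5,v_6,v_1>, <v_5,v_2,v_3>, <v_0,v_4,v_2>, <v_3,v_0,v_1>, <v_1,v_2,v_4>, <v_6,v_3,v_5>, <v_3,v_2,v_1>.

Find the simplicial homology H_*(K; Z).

H_0 = Z,  H_1 = Z/2,  H_2 = 0.

We work with the vertex ordering v_0 < v_1 < v_2 < v_3 < v_4 < v_5 < v_6. The simplices of K, each written with vertices in increasing order, are:

  0-simplices (7): [v_0], [v_1], [v_2], [v_3], [v_4], [v_5], [v_6]
  1-simplices (18): (18 of them)
  2-simplices (12): (12 of them)

giving chain groups C_0 ≅ Z^7, C_1 ≅ Z^18, C_2 ≅ Z^12.

The boundary map ∂_1: C_1 → C_0 sends each edge [p,q] (with p < q) to q − p.
The resulting 7×18 matrix has rank 6, and its Smith normal form has invariant factors (1,1,1,1,1,1).

∂_2: C_2 → C_1 maps a triangle to the signed sum of its edges. For instance
  ∂[v_2,v_3,v_5] = [v_3,v_5] − [v_2,v_5] + [v_2,v_3],
  ∂[v_0,v_3,v_6] = [v_3,v_6] − [v_0,v_6] + [v_0,v_3].
The 18×12 boundary matrix has rank 12 and Smith normal form diag(1,1,1,1,1,1,1,1,1,1,1,2).

Reading off H_k = ker ∂_k / im ∂_{k+1}:

  H_0: rank C_0 − rank ∂_1 = 7 − 6 = 1, and the invariant factors of ∂_1 are all 1, so H_0 = Z.
  H_1: rank ker ∂_1 − rank ∂_2 = (18 − 6) − 12 = 0, and ∂_2 has invariant factor 2 > 1, so H_1 = Z/2.
  H_2: rank ker ∂_2 − rank ∂_3 = (12 − 12) − 0 = 0, and there is no ∂_3, so H_2 = 0.

As a check, the Euler characteristic is 7 − 18 + 12 = 1, which agrees with 1 − 0 + 0 = 1.
(K is a triangulation of the real projective plane RP^2.)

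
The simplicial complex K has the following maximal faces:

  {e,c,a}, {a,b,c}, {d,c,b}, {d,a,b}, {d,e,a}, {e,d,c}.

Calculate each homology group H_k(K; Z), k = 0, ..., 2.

Order the vertices as a < b < c < d < e. Listing each simplex with vertices in this order, K has dimension 2 with simplices:

  0-simplices (5): a, b, c, d, e
  1-simplices (9): ab, ac, ad, ae, bc, bd, cd, ce, de
  2-simplices (6): abc, abd, ace, ade, bcd, cde

giving chain groups C_0 ≅ Z^5, C_1 ≅ Z^9, C_2 ≅ Z^6.

Boundary ∂_1: C_1 → C_0 is given by ∂[p,q] = [q] − [p].
As a 5×9 matrix over Z this has rank 4, with invariant factors (1,1,1,1).

The boundary map ∂_2: C_2 → C_1 sends each 2-simplex [p,q,r] to [q,r] − [p,r] + [p,q]. For instance
  ∂ace = ce − ae + ac,
  ∂bcd = cd − bd + bc.
As a 9×6 matrix over Z this has rank 5, with invariant factors (1,1,1,1,1).

From H_k ≅ ker(∂_k) / im(∂_{k+1}) we obtain:

  H_0: rank C_0 − rank ∂_1 = 5 − 4 = 1, and the invariant factors of ∂_1 are all 1, so H_0 = Z.
  H_1: rank ker ∂_1 − rank ∂_2 = (9 − 4) − 5 = 0, and the invariant factors of ∂_2 are all 1, so H_1 = 0.
  H_2: rank ker ∂_2 − rank ∂_3 = (6 − 5) − 0 = 1, and there is no ∂_3, so H_2 = Z.

As a check, the Euler characteristic is 5 − 9 + 6 = 2, which agrees with 1 − 0 + 1 = 2.
(K is a triangulation of the 2-sphere S^2.)

H_0 = Z,  H_1 = 0,  H_2 = Z.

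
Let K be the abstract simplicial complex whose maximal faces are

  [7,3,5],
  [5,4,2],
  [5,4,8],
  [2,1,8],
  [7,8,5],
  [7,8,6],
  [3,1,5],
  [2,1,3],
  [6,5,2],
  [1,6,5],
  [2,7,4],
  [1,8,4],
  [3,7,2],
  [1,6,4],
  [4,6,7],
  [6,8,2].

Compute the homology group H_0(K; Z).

H_0 = Z.

K has 8 vertices, 24 edges, 16 triangles.
rank ∂_0 = 0, rank ∂_1 = 7 ⇒ b_0 = 8 − 0 − 7 = 1; all invariant factors of ∂_1 are 1 so no torsion. So H_0 = Z.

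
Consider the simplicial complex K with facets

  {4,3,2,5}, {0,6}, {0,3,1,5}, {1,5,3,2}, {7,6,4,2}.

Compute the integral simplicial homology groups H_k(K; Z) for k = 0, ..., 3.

H_0 = Z,  H_1 = Z,  H_2 = 0,  H_3 = 0.

Order the vertices as 0 < 1 < 2 < 3 < 4 < 5 < 6 < 7. Listing each simplex with vertices in this order, K has dimension 3 with simplices:

  0-simplices (8): [0], [1], [2], [3], [4], [5], [6], [7]
  1-simplices (18): [0,1], [0,3], [0,5], [0,6], [1,2], [1,3], [1,5], [2,3], [2,4], [2,5], [2,6], [2,7], [3,4], [3,5], [4,5], [4,6], [4,7], [6,7]
  2-simplices (14): [0,1,3], [0,1,5], [0,3,5], [1,2,3], [1,2,5], [1,3,5], [2,3,4], [2,3,5], [2,4,5], [2,4,6], [2,4,7], [2,6,7], [3,4,5], [4,6,7]
  3-simplices (4): [0,1,3,5], [1,2,3,5], [2,3,4,5], [2,4,6,7]

so the chain groups are C_0 ≅ Z^8, C_1 ≅ Z^18, C_2 ≅ Z^14, C_3 ≅ Z^4.

The boundary map ∂_1: C_1 → C_0 maps an edge to its endpoints' difference, ∂[p,q] = q − p. For instance
  ∂[4,5] = [5] − [4].
As a 8×18 matrix over Z this has rank 7, with invariant factors (1,1,1,1,1,1,1).

Boundary ∂_2: C_2 → C_1 sends each 2-simplex [p,q,r] to [q,r] − [p,r] + [p,q]. For instance
  ∂[3,4,5] = [4,5] − [3,5] + [3,4],
  ∂[1,2,3] = [2,3] − [1,3] + [1,2].
As a 18×14 matrix over Z this has rank 10, with invariant factors (1,1,1,1,1,1,1,1,1,1).

∂_3: C_3 → C_2 sends each 3-simplex σ to the alternating sum Σ_i (−1)^i (σ with its i-th vertex removed). For instance
  ∂[1,2,3,5] = [2,3,5] − [1,3,5] + [1,2,5] − [1,2,3],
  ∂[2,4,6,7] = [4,6,7] − [2,6,7] + [2,4,7] − [2,4,6].
This gives a 14×4 integer matrix of rank 4; reducing to Smith normal form yields diagonal entries (1,1,1,1).

Computing H_k = (kernel of ∂_k) / (image of ∂_{k+1}):

  H_0: rank C_0 − rank ∂_1 = 8 − 7 = 1, and the invariant factors of ∂_1 are all 1, so H_0 = Z.
  H_1: rank ker ∂_1 − rank ∂_2 = (18 − 7) − 10 = 1, and the invariant factors of ∂_2 are all 1, so H_1 = Z.
  H_2: rank ker ∂_2 − rank ∂_3 = (14 − 10) − 4 = 0, and the invariant factors of ∂_3 are all 1, so H_2 = 0.
  H_3: rank ker ∂_3 − rank ∂_4 = (4 − 4) − 0 = 0, and there is no ∂_4, so H_3 = 0.

As a check, the Euler characteristic is 8 − 18 + 14 − 4 = 0, which agrees with 1 − 1 + 0 − 0 = 0.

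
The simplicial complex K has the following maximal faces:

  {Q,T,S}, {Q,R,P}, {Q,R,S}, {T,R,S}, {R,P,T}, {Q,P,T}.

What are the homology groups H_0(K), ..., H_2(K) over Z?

H_0 ≅ Z,  H_1 = 0,  H_2 ≅ Z.

Fix the vertex order P < Q < R < S < T and write every simplex with vertices in increasing order. Then dim K = 2 and the simplices of K are:

  0-simplices (5): P, Q, R, S, T
  1-simplices (9): PQ, PR, PT, QR, QS, QT, RS, RT, ST
  2-simplices (6): PQR, PQT, PRT, QRS, QST, RST

Hence C_0 ≅ Z^5, C_1 ≅ Z^9, C_2 ≅ Z^6.

The boundary map ∂_1: C_1 → C_0 sends each edge [p,q] (with p < q) to q − p. For instance
  ∂QS = S − Q.
The resulting 5×9 matrix has rank 4, and its Smith normal form has invariant factors (1,1,1,1).

Boundary ∂_2: C_2 → C_1 maps a triangle to the signed sum of its edges. For instance
  ∂RST = ST − RT + RS,
  ∂QRS = RS − QS + QR.
As a 9×6 matrix over Z this has rank 5, with invariant factors (1,1,1,1,1).

Now H_k = ker ∂_k / im ∂_{k+1}, so:

  H_0: rank C_0 − rank ∂_1 = 5 − 4 = 1, and the invariant factors of ∂_1 are all 1, so H_0 = Z.
  H_1: rank ker ∂_1 − rank ∂_2 = (9 − 4) − 5 = 0, and the invariant factors of ∂_2 are all 1, so H_1 = 0.
  H_2: rank ker ∂_2 − rank ∂_3 = (6 − 5) − 0 = 1, and there is no ∂_3, so H_2 = Z.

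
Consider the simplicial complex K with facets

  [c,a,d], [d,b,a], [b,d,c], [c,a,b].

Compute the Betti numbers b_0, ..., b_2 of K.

b_0 = 1, b_1 = 0, b_2 = 1.

We work with the vertex ordering a < b < c < d. The simplices of K, each written with vertices in increasing order, are:

  0-simplices (4): a, b, c, d
  1-simplices (6): ab, ac, ad, bc, bd, cd
  2-simplices (4): abc, abd, acd, bcd

so the chain groups are C_0 ≅ Z^4, C_1 ≅ Z^6, C_2 ≅ Z^4.

The boundary map ∂_1: C_1 → C_0 is given by ∂[p,q] = [q] − [p].
The resulting 4×6 matrix has rank 3, and its Smith normal form has invariant factors (1,1,1).

∂_2: C_2 → C_1 acts by ∂[p,q,r] = [q,r] − [p,r] + [p,q]. For instance
  ∂abd = bd − ad + ab,
  ∂acd = cd − ad + ac.
The resulting 6×4 matrix has rank 3, and its Smith normal form has invariant factors (1,1,1).

Now H_k = ker ∂_k / im ∂_{k+1}, so:

  H_0: rank C_0 − rank ∂_1 = 4 − 3 = 1, and the invariant factors of ∂_1 are all 1, so H_0 = Z.
  H_1: rank ker ∂_1 − rank ∂_2 = (6 − 3) − 3 = 0, and the invariant factors of ∂_2 are all 1, so H_1 = 0.
  H_2: rank ker ∂_2 − rank ∂_3 = (4 − 3) − 0 = 1, and there is no ∂_3, so H_2 = Z.

(K is a triangulation of the 2-sphere S^2.)

Hence the Betti numbers are b_0 = 1, b_1 = 0, b_2 = 1.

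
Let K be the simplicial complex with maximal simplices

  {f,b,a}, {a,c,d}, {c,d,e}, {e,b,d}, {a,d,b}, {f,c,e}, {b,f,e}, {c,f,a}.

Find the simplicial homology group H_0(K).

Take the total order a < b < c < d < e < f on the vertex set. Then K (dimension 2) consists of the simplices:

  0-simplices (6): a, b, c, d, e, f
  1-simplices (12): ab, ac, ad, af, bd, be, bf, cd, ce, cf, de, ef
  2-simplices (8): abd, abf, acd, acf, bde, bef, cde, cef

Hence C_0 ≅ Z^6, C_1 ≅ Z^12, C_2 ≅ Z^8.

The boundary map ∂_1: C_1 → C_0 is given by ∂[p,q] = [q] − [p].
The 6×12 boundary matrix has rank 5 and Smith normal form diag(1,1,1,1,1).

Boundary ∂_2: C_2 → C_1 maps a triangle to the signed sum of its edges. For instance
  ∂acd = cd − ad + ac,
  ∂acf = cf − af + ac.
As a 12×8 matrix over Z this has rank 7, with invariant factors (1,1,1,1,1,1,1).

Reading off H_k = ker ∂_k / im ∂_{k+1}:

  H_0: rank C_0 − rank ∂_1 = 6 − 5 = 1, and the invariant factors of ∂_1 are all 1, so H_0 = Z.

H_0 = Z.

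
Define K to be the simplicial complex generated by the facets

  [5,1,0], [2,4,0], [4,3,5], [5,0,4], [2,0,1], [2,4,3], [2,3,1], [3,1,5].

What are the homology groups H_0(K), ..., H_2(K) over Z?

Fix the vertex order 0 < 1 < 2 < 3 < 4 < 5 and write every simplex with vertices in increasing order. Then dim K = 2 and the simplices of K are:

  0-simplices (6): [0], [1], [2], [3], [4], [5]
  1-simplices (12): [0,1], [0,2], [0,4], [0,5], [1,2], [1,3], [1,5], [2,3], [2,4], [3,4], [3,5], [4,5]
  2-simplices (8): [0,1,2], [0,1,5], [0,2,4], [0,4,5], [1,2,3], [1,3,5], [2,3,4], [3,4,5]

so the chain groups are C_0 ≅ Z^6, C_1 ≅ Z^12, C_2 ≅ Z^8.

Boundary ∂_1: C_1 → C_0 maps an edge to its endpoints' difference, ∂[p,q] = q − p. For instance
  ∂[1,5] = [5] − [1].
As a 6×12 matrix over Z this has rank 5, with invariant factors (1,1,1,1,1).

Boundary ∂_2: C_2 → C_1 maps a triangle to the signed sum of its edges. For instance
  ∂[0,2,4] = [2,4] − [0,4] + [0,2],
  ∂[0,1,2] = [1,2] − [0,2] + [0,1].
The resulting 12×8 matrix has rank 7, and its Smith normal form has invariant factors (1,1,1,1,1,1,1).

Reading off H_k = ker ∂_k / im ∂_{k+1}:

  H_0: rank C_0 − rank ∂_1 = 6 − 5 = 1, and the invariant factors of ∂_1 are all 1, so H_0 = Z.
  H_1: rank ker ∂_1 − rank ∂_2 = (12 − 5) − 7 = 0, and the invariant factors of ∂_2 are all 1, so H_1 = 0.
  H_2: rank ker ∂_2 − rank ∂_3 = (8 − 7) − 0 = 1, and there is no ∂_3, so H_2 = Z.

As a check, the Euler characteristic is 6 − 12 + 8 = 2, which agrees with 1 − 0 + 1 = 2.

H_0 = Z,  H_1 = 0,  H_2 = Z.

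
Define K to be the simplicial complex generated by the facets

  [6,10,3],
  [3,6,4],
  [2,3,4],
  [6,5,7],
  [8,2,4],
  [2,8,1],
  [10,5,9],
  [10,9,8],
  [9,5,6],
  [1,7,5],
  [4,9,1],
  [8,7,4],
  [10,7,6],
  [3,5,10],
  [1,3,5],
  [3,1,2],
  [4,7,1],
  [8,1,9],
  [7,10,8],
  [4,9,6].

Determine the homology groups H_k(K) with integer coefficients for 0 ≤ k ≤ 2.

Take the total order 1 < 2 < 3 < 4 < 5 < 6 < 7 < 8 < 9 < 10 on the vertex set. Then K (dimension 2) consists of the simplices:

  0-simplices (10): [1], [2], [3], [4], [5], [6], [7], [8], [9], [10]
  1-simplices (30): (30 of them)
  2-simplices (20): (20 of them)

so the chain groups are C_0 ≅ Z^10, C_1 ≅ Z^30, C_2 ≅ Z^20.

∂_1: C_1 → C_0 maps an edge to its endpoints' difference, ∂[p,q] = q − p. For instance
  ∂[3,4] = [4] − [3].
This gives a 10×30 integer matrix of rank 9; reducing to Smith normal form yields diagonal entries (1,1,1,1,1,1,1,1,1).

Boundary ∂_2: C_2 → C_1 acts by ∂[p,q,r] = [q,r] − [p,r] + [p,q]. For instance
  ∂[3,6,10] = [6,10] − [3,10] + [3,6],
  ∂[1,8,9] = [8,9] − [1,9] + [1,8].
As a 30×20 matrix over Z this has rank 20, with invariant factors (1,1,1,1,1,1,1,1,1,1,1,1,1,1,1,1,1,1,1,2).

Computing H_k = (kernel of ∂_k) / (image of ∂_{k+1}):

  H_0: rank C_0 − rank ∂_1 = 10 − 9 = 1, and the invariant factors of ∂_1 are all 1, so H_0 = Z.
  H_1: rank ker ∂_1 − rank ∂_2 = (30 − 9) − 20 = 1, and ∂_2 has invariant factor 2 > 1, so H_1 = Z ⊕ Z/2.
  H_2: rank ker ∂_2 − rank ∂_3 = (20 − 20) − 0 = 0, and there is no ∂_3, so H_2 = 0.

H_0 = Z,  H_1 = Z ⊕ Z/2,  H_2 = 0.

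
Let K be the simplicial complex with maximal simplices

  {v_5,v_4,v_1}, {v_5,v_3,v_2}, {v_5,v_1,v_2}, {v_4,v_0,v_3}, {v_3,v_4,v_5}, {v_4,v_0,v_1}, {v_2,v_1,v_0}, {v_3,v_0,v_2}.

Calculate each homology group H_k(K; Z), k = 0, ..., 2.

H_0 = Z,  H_1 = 0,  H_2 = Z.

Fix the vertex order v_0 < v_1 < v_2 < v_3 < v_4 < v_5 and write every simplex with vertices in increasing order. Then dim K = 2 and the simplices of K are:

  0-simplices (6): [v_0], [v_1], [v_2], [v_3], [v_4], [v_5]
  1-simplices (12): [v_0,v_1], [v_0,v_2], [v_0,v_3], [v_0,v_4], [v_1,v_2], [v_1,v_4], [v_1,v_5], [v_2,v_3], [v_2,v_5], [v_3,v_4], [v_3,v_5], [v_4,v_5]
  2-simplices (8): [v_0,v_1,v_2], [v_0,v_1,v_4], [v_0,v_2,v_3], [v_0,v_3,v_4], [v_1,v_2,v_5], [v_1,v_4,v_5], [v_2,v_3,v_5], [v_3,v_4,v_5]

so the chain groups are C_0 ≅ Z^6, C_1 ≅ Z^12, C_2 ≅ Z^8.

Boundary ∂_1: C_1 → C_0 is given by ∂[p,q] = [q] − [p].
As a 6×12 matrix over Z this has rank 5, with invariant factors (1,1,1,1,1).

∂_2: C_2 → C_1 maps a triangle to the signed sum of its edges. For instance
  ∂[v_3,v_4,v_5] = [v_4,v_5] − [v_3,v_5] + [v_3,v_4],
  ∂[v_0,v_2,v_3] = [v_2,v_3] − [v_0,v_3] + [v_0,v_2].
As a 12×8 matrix over Z this has rank 7, with invariant factors (1,1,1,1,1,1,1).

Now H_k = ker ∂_k / im ∂_{k+1}, so:

  H_0: rank C_0 − rank ∂_1 = 6 − 5 = 1, and the invariant factors of ∂_1 are all 1, so H_0 ≅ Z.
  H_1: rank ker ∂_1 − rank ∂_2 = (12 − 5) − 7 = 0, and the invariant factors of ∂_2 are all 1, so H_1 ≅ 0.
  H_2: rank ker ∂_2 − rank ∂_3 = (8 − 7) − 0 = 1, and there is no ∂_3, so H_2 ≅ Z.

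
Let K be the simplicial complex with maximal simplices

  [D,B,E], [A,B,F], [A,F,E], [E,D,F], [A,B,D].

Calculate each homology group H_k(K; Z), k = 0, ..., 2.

H_0 = Z,  H_1 = Z,  H_2 = 0.

K has 5 vertices, 10 edges, 5 triangles.
rank ∂_0 = 0, rank ∂_1 = 4 ⇒ b_0 = 5 − 0 − 4 = 1; all invariant factors of ∂_1 are 1 so no torsion. So H_0 = Z.
rank ∂_1 = 4, rank ∂_2 = 5 ⇒ b_1 = 10 − 4 − 5 = 1; all invariant factors of ∂_2 are 1 so no torsion. So H_1 = Z.
rank ∂_2 = 5, rank ∂_3 = 0 ⇒ b_2 = 5 − 5 − 0 = 0. So H_2 = 0.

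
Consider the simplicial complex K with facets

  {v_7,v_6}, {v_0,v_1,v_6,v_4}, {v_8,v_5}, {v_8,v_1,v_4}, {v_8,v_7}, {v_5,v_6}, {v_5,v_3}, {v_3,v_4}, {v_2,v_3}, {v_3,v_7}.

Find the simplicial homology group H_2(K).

Order the vertices as v_0 < v_1 < v_2 < v_3 < v_4 < v_5 < v_6 < v_7 < v_8. Listing each simplex with vertices in this order, K has dimension 3 with simplices:

  0-simplices (9): [v_0], [v_1], [v_2], [v_3], [v_4], [v_5], [v_6], [v_7], [v_8]
  1-simplices (16): (16 of them)
  2-simplices (5): [v_0,v_1,v_4], [v_0,v_1,v_6], [v_0,v_4,v_6], [v_1,v_4,v_6], [v_1,v_4,v_8]
  3-simplices (1): [v_0,v_1,v_4,v_6]

giving chain groups C_0 ≅ Z^9, C_1 ≅ Z^16, C_2 ≅ Z^5, C_3 ≅ Z^1.

Boundary ∂_1: C_1 → C_0 sends each edge [p,q] (with p < q) to q − p.
The resulting 9×16 matrix has rank 8, and its Smith normal form has invariant factors (1,1,1,1,1,1,1,1).

Boundary ∂_2: C_2 → C_1 maps a triangle to the signed sum of its edges. For instance
  ∂[v_0,v_1,v_6] = [v_1,v_6] − [v_0,v_6] + [v_0,v_1],
  ∂[v_1,v_4,v_6] = [v_4,v_6] − [v_1,v_6] + [v_1,v_4].
As a 16×5 matrix over Z this has rank 4, with invariant factors (1,1,1,1).

∂_3: C_3 → C_2 sends each 3-simplex σ to the alternating sum Σ_i (−1)^i (σ with its i-th vertex removed). For instance
  ∂[v_0,v_1,v_4,v_6] = [v_1,v_4,v_6] − [v_0,v_4,v_6] + [v_0,v_1,v_6] − [v_0,v_1,v_4].
The resulting 5×1 matrix has rank 1, and its Smith normal form has invariant factors (1).

Computing H_k = (kernel of ∂_k) / (image of ∂_{k+1}):

  H_2: rank ker ∂_2 − rank ∂_3 = (5 − 4) − 1 = 0, and the invariant factors of ∂_3 are all 1, so H_2 ≅ 0.

H_2 ≅ 0.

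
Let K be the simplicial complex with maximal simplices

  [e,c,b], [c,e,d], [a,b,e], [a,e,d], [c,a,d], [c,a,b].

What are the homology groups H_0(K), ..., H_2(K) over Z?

Take the total order a < b < c < d < e on the vertex set. Then K (dimension 2) consists of the simplices:

  0-simplices (5): a, b, c, d, e
  1-simplices (9): ab, ac, ad, ae, bc, be, cd, ce, de
  2-simplices (6): abc, abe, acd, ade, bce, cde

giving chain groups C_0 ≅ Z^5, C_1 ≅ Z^9, C_2 ≅ Z^6.

The boundary map ∂_1: C_1 → C_0 is given by ∂[p,q] = [q] − [p]. For instance
  ∂ab = b − a.
The resulting 5×9 matrix has rank 4, and its Smith normal form has invariant factors (1,1,1,1).

The boundary map ∂_2: C_2 → C_1 maps a triangle to the signed sum of its edges. For instance
  ∂bce = ce − be + bc,
  ∂abe = be − ae + ab.
As a 9×6 matrix over Z this has rank 5, with invariant factors (1,1,1,1,1).

Now H_k = ker ∂_k / im ∂_{k+1}, so:

  H_0: rank C_0 − rank ∂_1 = 5 − 4 = 1, and the invariant factors of ∂_1 are all 1, so H_0 ≅ Z.
  H_1: rank ker ∂_1 − rank ∂_2 = (9 − 4) − 5 = 0, and the invariant factors of ∂_2 are all 1, so H_1 ≅ 0.
  H_2: rank ker ∂_2 − rank ∂_3 = (6 − 5) − 0 = 1, and there is no ∂_3, so H_2 ≅ Z.

H_0 ≅ Z,  H_1 = 0,  H_2 ≅ Z.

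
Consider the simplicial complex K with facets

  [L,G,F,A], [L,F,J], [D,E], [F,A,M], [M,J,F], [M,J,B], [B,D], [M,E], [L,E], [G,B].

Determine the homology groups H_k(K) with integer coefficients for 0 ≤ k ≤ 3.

Fix the vertex order A < B < D < E < F < G < J < L < M and write every simplex with vertices in increasing order. Then dim K = 3 and the simplices of K are:

  0-simplices (9): A, B, D, E, F, G, J, L, M
  1-simplices (18): AF, AG, AL, AM, BD, BG, BJ, BM, DE, EL, EM, FG, FJ, FL, FM, GL, JL, JM
  2-simplices (8): AFG, AFL, AFM, AGL, BJM, FGL, FJL, FJM
  3-simplices (1): AFGL

Hence C_0 ≅ Z^9, C_1 ≅ Z^18, C_2 ≅ Z^8, C_3 ≅ Z^1.

Boundary ∂_1: C_1 → C_0 is given by ∂[p,q] = [q] − [p].
The 9×18 boundary matrix has rank 8 and Smith normal form diag(1,1,1,1,1,1,1,1).

The boundary map ∂_2: C_2 → C_1 acts by ∂[p,q,r] = [q,r] − [p,r] + [p,q]. For instance
  ∂FJM = JM − FM + FJ,
  ∂AFL = FL − AL + AF.
The 18×8 boundary matrix has rank 7 and Smith normal form diag(1,1,1,1,1,1,1).

Boundary ∂_3: C_3 → C_2 sends each 3-simplex σ to the alternating sum Σ_i (−1)^i (σ with its i-th vertex removed). For instance
  ∂AFGL = FGL − AGL + AFL − AFG.
As a 8×1 matrix over Z this has rank 1, with invariant factors (1).

From H_k ≅ ker(∂_k) / im(∂_{k+1}) we obtain:

  H_0: rank C_0 − rank ∂_1 = 9 − 8 = 1, and the invariant factors of ∂_1 are all 1, so H_0 = Z.
  H_1: rank ker ∂_1 − rank ∂_2 = (18 − 8) − 7 = 3, and the invariant factors of ∂_2 are all 1, so H_1 = Z^3.
  H_2: rank ker ∂_2 − rank ∂_3 = (8 − 7) − 1 = 0, and the invariant factors of ∂_3 are all 1, so H_2 = 0.
  H_3: rank ker ∂_3 − rank ∂_4 = (1 − 1) − 0 = 0, and there is no ∂_4, so H_3 = 0.

H_0 ≅ Z,  H_1 ≅ Z^3,  H_2 = 0,  H_3 = 0.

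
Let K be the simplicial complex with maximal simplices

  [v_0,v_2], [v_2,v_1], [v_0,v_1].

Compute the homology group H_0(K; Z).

H_0 = Z.

Fix the vertex order v_0 < v_1 < v_2 and write every simplex with vertices in increasing order. Then dim K = 1 and the simplices of K are:

  0-simplices (3): [v_0], [v_1], [v_2]
  1-simplices (3): [v_0,v_1], [v_0,v_2], [v_1,v_2]

Hence C_0 ≅ Z^3, C_1 ≅ Z^3.

∂_1: C_1 → C_0 sends each edge [p,q] (with p < q) to q − p. For instance
  ∂[v_0,v_2] = [v_2] − [v_0].
The 3×3 boundary matrix has rank 2 and Smith normal form diag(1,1).

Reading off H_k = ker ∂_k / im ∂_{k+1}:

  H_0: rank C_0 − rank ∂_1 = 3 − 2 = 1, and the invariant factors of ∂_1 are all 1, so H_0 ≅ Z.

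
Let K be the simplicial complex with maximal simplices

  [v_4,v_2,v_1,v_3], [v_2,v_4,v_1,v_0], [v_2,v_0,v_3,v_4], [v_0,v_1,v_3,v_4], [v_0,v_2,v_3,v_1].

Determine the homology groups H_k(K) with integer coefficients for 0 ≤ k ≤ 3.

Take the total order v_0 < v_1 < v_2 < v_3 < v_4 on the vertex set. Then K (dimension 3) consists of the simplices:

  0-simplices (5): [v_0], [v_1], [v_2], [v_3], [v_4]
  1-simplices (10): [v_0,v_1], [v_0,v_2], [v_0,v_3], [v_0,v_4], [v_1,v_2], [v_1,v_3], [v_1,v_4], [v_2,v_3], [v_2,v_4], [v_3,v_4]
  2-simplices (10): [v_0,v_1,v_2], [v_0,v_1,v_3], [v_0,v_1,v_4], [v_0,v_2,v_3], [v_0,v_2,v_4], [v_0,v_3,v_4], [v_1,v_2,v_3], [v_1,v_2,v_4], [v_1,v_3,v_4], [v_2,v_3,v_4]
  3-simplices (5): [v_0,v_1,v_2,v_3], [v_0,v_1,v_2,v_4], [v_0,v_1,v_3,v_4], [v_0,v_2,v_3,v_4], [v_1,v_2,v_3,v_4]

so the chain groups are C_0 ≅ Z^5, C_1 ≅ Z^10, C_2 ≅ Z^10, C_3 ≅ Z^5.

The boundary map ∂_1: C_1 → C_0 sends each edge [p,q] (with p < q) to q − p. For instance
  ∂[v_3,v_4] = [v_4] − [v_3].
This gives a 5×10 integer matrix of rank 4; reducing to Smith normal form yields diagonal entries (1,1,1,1).

∂_2: C_2 → C_1 sends each 2-simplex [p,q,r] to [q,r] − [p,r] + [p,q]. For instance
  ∂[v_0,v_1,v_3] = [v_1,v_3] − [v_0,v_3] + [v_0,v_1],
  ∂[v_0,v_2,v_3] = [v_2,v_3] − [v_0,v_3] + [v_0,v_2].
This gives a 10×10 integer matrix of rank 6; reducing to Smith normal form yields diagonal entries (1,1,1,1,1,1).

Boundary ∂_3: C_3 → C_2 sends each 3-simplex σ to the alternating sum Σ_i (−1)^i (σ with its i-th vertex removed). For instance
  ∂[v_0,v_1,v_3,v_4] = [v_1,v_3,v_4] − [v_0,v_3,v_4] + [v_0,v_1,v_4] − [v_0,v_1,v_3],
  ∂[v_1,v_2,v_3,v_4] = [v_2,v_3,v_4] − [v_1,v_3,v_4] + [v_1,v_2,v_4] − [v_1,v_2,v_3].
This gives a 10×5 integer matrix of rank 4; reducing to Smith normal form yields diagonal entries (1,1,1,1).

Reading off H_k = ker ∂_k / im ∂_{k+1}:

  H_0: rank C_0 − rank ∂_1 = 5 − 4 = 1, and the invariant factors of ∂_1 are all 1, so H_0 = Z.
  H_1: rank ker ∂_1 − rank ∂_2 = (10 − 4) − 6 = 0, and the invariant factors of ∂_2 are all 1, so H_1 = 0.
  H_2: rank ker ∂_2 − rank ∂_3 = (10 − 6) − 4 = 0, and the invariant factors of ∂_3 are all 1, so H_2 = 0.
  H_3: rank ker ∂_3 − rank ∂_4 = (5 − 4) − 0 = 1, and there is no ∂_4, so H_3 = Z.

(K is a triangulation of the 3-sphere S^3.)

H_0 = Z,  H_1 = 0,  H_2 = 0,  H_3 = Z.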